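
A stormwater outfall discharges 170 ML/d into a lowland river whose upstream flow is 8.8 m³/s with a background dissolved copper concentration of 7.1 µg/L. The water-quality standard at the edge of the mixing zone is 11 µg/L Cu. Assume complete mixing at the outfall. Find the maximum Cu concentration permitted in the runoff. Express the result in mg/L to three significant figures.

0.0284 mg/L

170 ML/d = 1.968 m³/s.
7.1 µg/L = 0.0071 mg/L.
11 µg/L = 0.011 mg/L.
Mass balance: 0.011·10.77 = 1.968·Cₑ + 8.8·0.0071.
Cₑ = (0.1184 − 0.06248) / 1.968 = 0.02844 mg/L.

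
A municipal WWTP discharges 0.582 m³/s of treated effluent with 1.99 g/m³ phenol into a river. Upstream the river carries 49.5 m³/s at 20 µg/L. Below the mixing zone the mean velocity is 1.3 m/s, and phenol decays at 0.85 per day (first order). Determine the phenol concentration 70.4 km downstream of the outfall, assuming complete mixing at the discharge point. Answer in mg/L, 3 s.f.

20 µg/L = 0.02 mg/L.
After complete mixing, C₀ = (0.582·1.99 + 49.5·0.02) / 50.08 = 0.04289 mg/L.
Travel time t = 7.04e+04 m / 1.3 m/s = 5.415e+04 s = 0.6268 d.
C = 0.04289·exp(−0.85·0.6268) = 0.04289·0.587 = 0.02518 mg/L.

0.0252 mg/L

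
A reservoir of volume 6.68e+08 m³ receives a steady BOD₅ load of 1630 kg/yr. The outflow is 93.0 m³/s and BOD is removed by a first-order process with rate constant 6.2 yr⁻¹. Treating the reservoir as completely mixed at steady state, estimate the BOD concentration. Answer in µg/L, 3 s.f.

0.230 µg/L

Outflow Q = 93.0 m³/s × 3.156e+07 s/yr = 2.935e+09 m³/yr.
Steady-state CSTR mass balance: W = Q·C + k·V·C, so C = W/(Q + kV).
Q + kV = 2.935e+09 + 6.2·6.68e+08 = 7.076e+09 m³/yr.
C = 1630/7.076e+09 = 2.303e-07 kg/m³ = 0.0002303 mg/L = 0.2303 µg/L.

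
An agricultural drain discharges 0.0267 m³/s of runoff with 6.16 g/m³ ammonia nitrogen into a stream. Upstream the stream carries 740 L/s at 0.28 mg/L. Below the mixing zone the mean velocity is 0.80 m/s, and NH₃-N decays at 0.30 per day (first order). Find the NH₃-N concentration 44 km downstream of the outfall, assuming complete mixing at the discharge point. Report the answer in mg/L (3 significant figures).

740 L/s = 0.74 m³/s.
After complete mixing, C₀ = (0.0267·6.16 + 0.74·0.28) / 0.7667 = 0.4848 mg/L.
Travel time t = 4.4e+04 m / 0.80 m/s = 5.5e+04 s = 0.6366 d.
C = 0.4848·exp(−0.30·0.6366) = 0.4848·0.8262 = 0.4005 mg/L.

0.400 mg/L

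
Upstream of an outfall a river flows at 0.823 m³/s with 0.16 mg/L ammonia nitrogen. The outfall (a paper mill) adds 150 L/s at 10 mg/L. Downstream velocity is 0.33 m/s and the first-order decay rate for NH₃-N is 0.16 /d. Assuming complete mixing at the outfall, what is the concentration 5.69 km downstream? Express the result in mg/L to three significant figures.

150 L/s = 0.15 m³/s.
After complete mixing, C₀ = (0.15·10 + 0.823·0.16) / 0.973 = 1.677 mg/L.
Travel time t = 5690 m / 0.33 m/s = 1.724e+04 s = 0.1996 d.
C = 1.677·exp(−0.16·0.1996) = 1.677·0.9686 = 1.624 mg/L.

1.62 mg/L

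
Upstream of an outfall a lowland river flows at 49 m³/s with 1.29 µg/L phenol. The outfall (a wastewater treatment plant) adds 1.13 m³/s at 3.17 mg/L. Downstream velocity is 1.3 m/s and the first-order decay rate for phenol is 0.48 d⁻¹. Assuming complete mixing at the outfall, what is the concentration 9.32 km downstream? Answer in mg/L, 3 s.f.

1.29 µg/L = 0.00129 mg/L.
After complete mixing, C₀ = (1.13·3.17 + 49·0.00129) / 50.13 = 0.07272 mg/L.
Travel time t = 9320 m / 1.3 m/s = 7169 s = 0.08298 d.
C = 0.07272·exp(−0.48·0.08298) = 0.07272·0.961 = 0.06988 mg/L.

0.0699 mg/L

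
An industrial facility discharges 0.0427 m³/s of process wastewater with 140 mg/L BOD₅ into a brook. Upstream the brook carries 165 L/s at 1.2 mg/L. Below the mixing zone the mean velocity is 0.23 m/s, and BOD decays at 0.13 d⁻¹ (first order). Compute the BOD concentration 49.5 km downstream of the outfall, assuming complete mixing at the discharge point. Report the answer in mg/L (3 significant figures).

165 L/s = 0.165 m³/s.
After complete mixing, C₀ = (0.0427·140 + 0.165·1.2) / 0.2077 = 29.74 mg/L.
Travel time t = 4.95e+04 m / 0.23 m/s = 2.152e+05 s = 2.491 d.
C = 29.74·exp(−0.13·2.491) = 29.74·0.7234 = 21.51 mg/L.

21.5 mg/L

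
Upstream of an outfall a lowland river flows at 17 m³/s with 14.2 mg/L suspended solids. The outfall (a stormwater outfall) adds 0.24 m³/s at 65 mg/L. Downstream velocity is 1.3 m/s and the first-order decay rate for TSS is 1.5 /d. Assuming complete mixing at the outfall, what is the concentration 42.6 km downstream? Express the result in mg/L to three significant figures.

After complete mixing, C₀ = (0.24·65 + 17·14.2) / 17.24 = 14.91 mg/L.
Travel time t = 4.26e+04 m / 1.3 m/s = 3.277e+04 s = 0.3793 d.
C = 14.91·exp(−1.5·0.3793) = 14.91·0.5661 = 8.44 mg/L.

8.44 mg/L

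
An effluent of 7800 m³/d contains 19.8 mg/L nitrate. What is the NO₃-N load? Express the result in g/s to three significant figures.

1.79 g/s

7800 m³/d = 0.09028 m³/s.
Mass flux = Q·C = 0.09028 m³/s × 19.8 g/m³ = 1.788 g/s.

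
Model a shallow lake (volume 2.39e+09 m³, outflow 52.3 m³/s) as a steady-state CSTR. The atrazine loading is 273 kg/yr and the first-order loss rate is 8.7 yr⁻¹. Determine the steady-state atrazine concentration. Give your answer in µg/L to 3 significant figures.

0.0122 µg/L

Outflow Q = 52.3 m³/s × 3.156e+07 s/yr = 1.65e+09 m³/yr.
Steady-state CSTR mass balance: W = Q·C + k·V·C, so C = W/(Q + kV).
Q + kV = 1.65e+09 + 8.7·2.39e+09 = 2.244e+10 m³/yr.
C = 273/2.244e+10 = 1.216e-08 kg/m³ = 1.216e-05 mg/L = 0.01216 µg/L.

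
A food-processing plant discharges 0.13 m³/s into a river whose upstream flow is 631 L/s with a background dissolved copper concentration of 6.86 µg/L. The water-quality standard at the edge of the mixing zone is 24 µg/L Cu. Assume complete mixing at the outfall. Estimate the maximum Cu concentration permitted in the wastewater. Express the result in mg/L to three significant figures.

631 L/s = 0.631 m³/s.
6.86 µg/L = 0.00686 mg/L.
24 µg/L = 0.024 mg/L.
Mass balance: 0.024·0.761 = 0.13·Cₑ + 0.631·0.00686.
Cₑ = (0.01826 − 0.004329) / 0.13 = 0.1072 mg/L.

0.107 mg/L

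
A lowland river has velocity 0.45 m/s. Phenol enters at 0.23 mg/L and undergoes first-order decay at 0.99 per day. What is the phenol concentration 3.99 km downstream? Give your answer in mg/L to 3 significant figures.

0.208 mg/L

Travel time t = 3.99 km / 0.45 m/s = 3990/0.45 = 8867 s = 0.1026 d.
First-order decay: C = 0.23·exp(−0.99·0.1026) = 0.23·0.9034 = 0.2078 mg/L.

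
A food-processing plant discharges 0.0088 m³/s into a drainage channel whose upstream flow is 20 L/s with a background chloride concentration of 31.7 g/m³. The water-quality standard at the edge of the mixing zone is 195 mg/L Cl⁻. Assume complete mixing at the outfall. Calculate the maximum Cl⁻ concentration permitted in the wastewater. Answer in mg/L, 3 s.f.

566 mg/L

20 L/s = 0.02 m³/s.
Mass balance: 195·0.0288 = 0.0088·Cₑ + 0.02·31.7.
Cₑ = (5.616 − 0.634) / 0.0088 = 566.1 mg/L.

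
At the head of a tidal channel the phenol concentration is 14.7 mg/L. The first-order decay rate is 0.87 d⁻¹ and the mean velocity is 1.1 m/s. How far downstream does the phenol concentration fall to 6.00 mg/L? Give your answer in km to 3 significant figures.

97.9 km

From C = C₀·e^(−kt), t = ln(C₀/C)/k = ln(14.7/6.00)/0.87 = 0.8961/0.87 = 1.03 d.
Distance = v·t = 1.1 m/s × 8.899e+04 s = 9.789e+04 m = 97.89 km.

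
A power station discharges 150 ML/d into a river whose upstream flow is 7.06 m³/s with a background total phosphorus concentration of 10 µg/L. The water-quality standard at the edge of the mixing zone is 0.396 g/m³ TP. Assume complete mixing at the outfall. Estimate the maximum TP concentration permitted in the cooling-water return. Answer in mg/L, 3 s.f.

1.97 mg/L

150 ML/d = 1.736 m³/s.
10 µg/L = 0.01 mg/L.
Mass balance: 0.396·8.796 = 1.736·Cₑ + 7.06·0.01.
Cₑ = (3.483 − 0.0706) / 1.736 = 1.966 mg/L.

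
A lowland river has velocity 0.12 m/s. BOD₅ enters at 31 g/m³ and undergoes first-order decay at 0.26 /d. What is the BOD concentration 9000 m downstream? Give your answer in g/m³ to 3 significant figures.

24.7 g/m³

Travel time t = 9000 m / 0.12 m/s = 9000/0.12 = 7.5e+04 s = 0.8681 d.
First-order decay: C = 31·exp(−0.26·0.8681) = 31·0.798 = 24.74 g/m³.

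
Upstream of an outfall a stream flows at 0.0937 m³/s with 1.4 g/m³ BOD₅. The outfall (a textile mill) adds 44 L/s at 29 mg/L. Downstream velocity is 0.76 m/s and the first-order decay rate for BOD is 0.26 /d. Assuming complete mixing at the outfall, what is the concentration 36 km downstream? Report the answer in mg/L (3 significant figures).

8.86 mg/L

44 L/s = 0.044 m³/s.
After complete mixing, C₀ = (0.044·29 + 0.0937·1.4) / 0.1377 = 10.22 mg/L.
Travel time t = 3.6e+04 m / 0.76 m/s = 4.737e+04 s = 0.5482 d.
C = 10.22·exp(−0.26·0.5482) = 10.22·0.8671 = 8.862 mg/L.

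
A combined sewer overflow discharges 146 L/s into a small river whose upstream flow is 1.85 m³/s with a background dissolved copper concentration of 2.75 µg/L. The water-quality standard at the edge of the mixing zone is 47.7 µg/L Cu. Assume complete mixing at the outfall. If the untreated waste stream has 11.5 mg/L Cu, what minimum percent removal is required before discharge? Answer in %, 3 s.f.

94.6 %

146 L/s = 0.146 m³/s.
2.75 µg/L = 0.00275 mg/L.
47.7 µg/L = 0.0477 mg/L.
Mass balance: 0.0477·1.996 = 0.146·Cₑ + 1.85·0.00275.
Cₑ = (0.09521 − 0.005088) / 0.146 = 0.6173 mg/L.
Required removal = 1 − 0.6173/11.5 = 94.63 %.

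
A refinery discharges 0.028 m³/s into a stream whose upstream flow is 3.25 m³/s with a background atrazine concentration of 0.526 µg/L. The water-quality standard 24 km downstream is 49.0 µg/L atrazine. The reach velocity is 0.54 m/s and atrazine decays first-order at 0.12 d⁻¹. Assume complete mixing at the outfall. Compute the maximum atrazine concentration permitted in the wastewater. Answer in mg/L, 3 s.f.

6.04 mg/L

0.526 µg/L = 0.000526 mg/L.
49.0 µg/L = 0.049 mg/L.
Travel time to the compliance point: t = 2.4e+04/0.54 = 4.444e+04 s = 0.5144 d; decay factor exp(−0.12·0.5144) = 0.9401.
So the concentration just after mixing may be at most 0.049/0.9401 = 0.05212 mg/L.
Mass balance: 0.05212·3.278 = 0.028·Cₑ + 3.25·0.000526.
Cₑ = (0.1708 − 0.00171) / 0.028 = 6.041 mg/L.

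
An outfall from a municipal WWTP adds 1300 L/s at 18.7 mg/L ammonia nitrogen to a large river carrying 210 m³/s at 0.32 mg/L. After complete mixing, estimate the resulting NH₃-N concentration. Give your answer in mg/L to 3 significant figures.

0.433 mg/L

1300 L/s = 1.3 m³/s.
Conservation of mass across the mixing zone: C = (1.3·18.7 + 210·0.32) / (1.3 + 210) = 91.51/211.3 = 0.4331 mg/L.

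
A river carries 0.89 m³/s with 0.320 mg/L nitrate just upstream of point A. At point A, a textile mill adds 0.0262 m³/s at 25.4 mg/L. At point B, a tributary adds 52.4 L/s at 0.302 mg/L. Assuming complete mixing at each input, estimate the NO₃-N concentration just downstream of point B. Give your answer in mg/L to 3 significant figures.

After input A: C = (0.89·0.32 + 0.0262·25.4) / 0.9162 = 1.037 mg/L.
52.4 L/s = 0.0524 m³/s.
After input B: C = (0.9162·1.037 + 0.0524·0.302) / 0.9686 = 0.9974 mg/L.

0.997 mg/L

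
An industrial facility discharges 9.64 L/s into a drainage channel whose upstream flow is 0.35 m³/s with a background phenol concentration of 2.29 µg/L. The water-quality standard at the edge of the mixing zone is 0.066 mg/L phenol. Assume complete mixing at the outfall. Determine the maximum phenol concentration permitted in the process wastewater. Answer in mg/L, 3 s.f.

2.38 mg/L

9.64 L/s = 0.00964 m³/s.
2.29 µg/L = 0.00229 mg/L.
Mass balance: 0.066·0.3596 = 0.00964·Cₑ + 0.35·0.00229.
Cₑ = (0.02374 − 0.0008015) / 0.00964 = 2.379 mg/L.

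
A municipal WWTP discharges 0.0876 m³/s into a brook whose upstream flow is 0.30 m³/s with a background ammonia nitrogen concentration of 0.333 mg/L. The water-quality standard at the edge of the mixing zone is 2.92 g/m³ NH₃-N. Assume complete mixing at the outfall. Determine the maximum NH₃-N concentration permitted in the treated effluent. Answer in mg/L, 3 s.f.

11.8 mg/L

Mass balance: 2.92·0.3876 = 0.0876·Cₑ + 0.3·0.333.
Cₑ = (1.132 − 0.0999) / 0.0876 = 11.78 mg/L.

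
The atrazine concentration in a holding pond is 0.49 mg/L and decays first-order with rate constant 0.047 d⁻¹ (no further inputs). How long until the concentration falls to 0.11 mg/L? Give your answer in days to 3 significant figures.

t = ln(C₀/C)/k = ln(0.49/0.11)/0.047 = 1.494/0.047 = 31.79 d.

31.8 d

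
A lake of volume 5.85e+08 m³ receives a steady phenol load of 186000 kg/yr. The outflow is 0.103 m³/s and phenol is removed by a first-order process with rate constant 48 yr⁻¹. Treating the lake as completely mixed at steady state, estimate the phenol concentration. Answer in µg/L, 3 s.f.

Outflow Q = 0.103 m³/s × 3.156e+07 s/yr = 3.25e+06 m³/yr.
Steady-state CSTR mass balance: W = Q·C + k·V·C, so C = W/(Q + kV).
Q + kV = 3.25e+06 + 48·5.85e+08 = 2.808e+10 m³/yr.
C = 186000/2.808e+10 = 6.623e-06 kg/m³ = 0.006623 mg/L = 6.623 µg/L.

6.62 µg/L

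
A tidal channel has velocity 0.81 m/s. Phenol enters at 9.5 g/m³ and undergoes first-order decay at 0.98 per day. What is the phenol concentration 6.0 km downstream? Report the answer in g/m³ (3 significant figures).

Travel time t = 6.0 km / 0.81 m/s = 6000/0.81 = 7407 s = 0.08573 d.
First-order decay: C = 9.5·exp(−0.98·0.08573) = 9.5·0.9194 = 8.734 g/m³.

8.73 g/m³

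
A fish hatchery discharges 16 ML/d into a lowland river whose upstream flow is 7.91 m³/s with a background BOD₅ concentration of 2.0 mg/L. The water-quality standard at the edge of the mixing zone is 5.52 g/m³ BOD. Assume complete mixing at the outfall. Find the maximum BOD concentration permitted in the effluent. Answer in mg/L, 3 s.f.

16 ML/d = 0.1852 m³/s.
Mass balance: 5.52·8.095 = 0.1852·Cₑ + 7.91·2.
Cₑ = (44.69 − 15.82) / 0.1852 = 155.9 mg/L.

156 mg/L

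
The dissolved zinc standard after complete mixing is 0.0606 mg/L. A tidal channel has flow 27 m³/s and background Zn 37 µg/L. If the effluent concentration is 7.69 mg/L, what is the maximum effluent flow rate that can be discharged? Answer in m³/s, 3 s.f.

37 µg/L = 0.037 mg/L.
Mass balance at complete mixing: C_std·(Q_w + Q_r) = Q_w·C_e + Q_r·C_b.
Rearranging, Q_w = Q_r·(C_std − C_b)/(C_e − C_std) = 27·(0.0606 − 0.037) / (7.69 − 0.0606) = 0.08352 m³/s.

0.0835 m³/s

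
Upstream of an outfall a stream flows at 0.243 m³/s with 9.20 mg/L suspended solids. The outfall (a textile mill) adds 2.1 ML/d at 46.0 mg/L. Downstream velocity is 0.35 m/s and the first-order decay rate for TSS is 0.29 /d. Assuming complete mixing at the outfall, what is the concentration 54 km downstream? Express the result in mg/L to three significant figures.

2.1 ML/d = 0.02431 m³/s.
After complete mixing, C₀ = (0.02431·46 + 0.243·9.2) / 0.2673 = 12.55 mg/L.
Travel time t = 5.4e+04 m / 0.35 m/s = 1.543e+05 s = 1.786 d.
C = 12.55·exp(−0.29·1.786) = 12.55·0.5958 = 7.475 mg/L.

7.47 mg/L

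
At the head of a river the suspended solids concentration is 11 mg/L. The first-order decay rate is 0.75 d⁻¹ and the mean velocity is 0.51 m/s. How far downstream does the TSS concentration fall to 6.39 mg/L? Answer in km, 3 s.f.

31.9 km

From C = C₀·e^(−kt), t = ln(C₀/C)/k = ln(11/6.39)/0.75 = 0.5432/0.75 = 0.7242 d.
Distance = v·t = 0.51 m/s × 6.257e+04 s = 3.191e+04 m = 31.91 km.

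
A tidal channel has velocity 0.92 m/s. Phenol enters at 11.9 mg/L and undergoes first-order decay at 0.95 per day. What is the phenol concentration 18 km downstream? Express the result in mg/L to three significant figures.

Travel time t = 18 km / 0.92 m/s = 1.8e+04/0.92 = 1.957e+04 s = 0.2264 d.
First-order decay: C = 11.9·exp(−0.95·0.2264) = 11.9·0.8064 = 9.597 mg/L.

9.60 mg/L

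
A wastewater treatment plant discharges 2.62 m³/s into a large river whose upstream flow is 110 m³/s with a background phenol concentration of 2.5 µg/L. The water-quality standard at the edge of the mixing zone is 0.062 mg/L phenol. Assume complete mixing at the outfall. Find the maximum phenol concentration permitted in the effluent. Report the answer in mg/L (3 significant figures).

2.5 µg/L = 0.0025 mg/L.
Mass balance: 0.062·112.6 = 2.62·Cₑ + 110·0.0025.
Cₑ = (6.982 − 0.275) / 2.62 = 2.56 mg/L.

2.56 mg/L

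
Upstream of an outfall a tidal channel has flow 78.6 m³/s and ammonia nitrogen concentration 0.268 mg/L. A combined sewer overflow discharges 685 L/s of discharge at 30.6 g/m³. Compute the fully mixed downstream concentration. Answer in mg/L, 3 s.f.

685 L/s = 0.685 m³/s.
By mass balance at complete mixing, C = (0.685·30.6 + 78.6·0.268) / (0.685 + 78.6) = 42.03/79.28 = 0.5301 mg/L.

0.530 mg/L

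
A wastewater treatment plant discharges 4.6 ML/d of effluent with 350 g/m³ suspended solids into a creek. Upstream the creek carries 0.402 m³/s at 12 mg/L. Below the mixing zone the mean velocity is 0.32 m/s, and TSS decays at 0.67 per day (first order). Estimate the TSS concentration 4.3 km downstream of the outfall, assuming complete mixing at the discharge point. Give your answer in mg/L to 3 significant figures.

4.6 ML/d = 0.05324 m³/s.
After complete mixing, C₀ = (0.05324·350 + 0.402·12) / 0.4552 = 51.53 mg/L.
Travel time t = 4300 m / 0.32 m/s = 1.344e+04 s = 0.1555 d.
C = 51.53·exp(−0.67·0.1555) = 51.53·0.901 = 46.43 mg/L.

46.4 mg/L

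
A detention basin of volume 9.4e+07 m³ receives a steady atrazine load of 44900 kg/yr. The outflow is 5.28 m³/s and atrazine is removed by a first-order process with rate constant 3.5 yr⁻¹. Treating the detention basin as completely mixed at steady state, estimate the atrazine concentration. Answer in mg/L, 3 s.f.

0.0906 mg/L

Outflow Q = 5.28 m³/s × 3.156e+07 s/yr = 1.666e+08 m³/yr.
Steady-state CSTR mass balance: W = Q·C + k·V·C, so C = W/(Q + kV).
Q + kV = 1.666e+08 + 3.5·9.4e+07 = 4.956e+08 m³/yr.
C = 44900/4.956e+08 = 9.059e-05 kg/m³ = 0.09059 mg/L.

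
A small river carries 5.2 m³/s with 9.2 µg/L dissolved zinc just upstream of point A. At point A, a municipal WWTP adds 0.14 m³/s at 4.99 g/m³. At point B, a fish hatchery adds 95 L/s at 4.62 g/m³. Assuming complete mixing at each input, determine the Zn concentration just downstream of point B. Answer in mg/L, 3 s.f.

9.2 µg/L = 0.0092 mg/L.
After input A: C = (5.2·0.0092 + 0.14·4.99) / 5.34 = 0.1398 mg/L.
95 L/s = 0.095 m³/s.
After input B: C = (5.34·0.1398 + 0.095·4.62) / 5.435 = 0.2181 mg/L.

0.218 mg/L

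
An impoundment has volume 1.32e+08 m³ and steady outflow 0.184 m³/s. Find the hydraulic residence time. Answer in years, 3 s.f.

22.7 yr

Q = 0.184 m³/s × 3.156e+07 s/yr = 5.807e+06 m³/yr.
Hydraulic residence time τ = V/Q = 1.32e+08/5.807e+06 = 22.73 yr.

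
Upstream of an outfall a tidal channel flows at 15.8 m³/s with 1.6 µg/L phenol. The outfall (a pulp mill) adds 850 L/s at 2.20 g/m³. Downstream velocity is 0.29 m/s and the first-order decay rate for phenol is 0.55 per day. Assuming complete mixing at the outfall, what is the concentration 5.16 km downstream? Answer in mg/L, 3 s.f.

850 L/s = 0.85 m³/s.
1.6 µg/L = 0.0016 mg/L.
After complete mixing, C₀ = (0.85·2.2 + 15.8·0.0016) / 16.65 = 0.1138 mg/L.
Travel time t = 5160 m / 0.29 m/s = 1.779e+04 s = 0.2059 d.
C = 0.1138·exp(−0.55·0.2059) = 0.1138·0.8929 = 0.1016 mg/L.

0.102 mg/L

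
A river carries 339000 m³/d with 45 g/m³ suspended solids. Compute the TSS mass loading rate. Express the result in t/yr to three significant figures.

5570 t/yr

339000 m³/d = 3.924 m³/s.
Mass flux = Q·C = 3.924 m³/s × 45 g/m³ = 176.6 g/s.
= 176.6 g/s × 31.56 = 5572 t/yr.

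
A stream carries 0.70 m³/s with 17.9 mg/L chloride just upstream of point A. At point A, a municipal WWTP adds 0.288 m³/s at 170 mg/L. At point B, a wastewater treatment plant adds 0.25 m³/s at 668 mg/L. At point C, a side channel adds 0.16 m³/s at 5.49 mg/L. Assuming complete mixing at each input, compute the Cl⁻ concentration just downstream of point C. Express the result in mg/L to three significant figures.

After input A: C = (0.7·17.9 + 0.288·170) / 0.988 = 62.24 mg/L.
After input B: C = (0.988·62.24 + 0.25·668) / 1.238 = 184.6 mg/L.
After input C: C = (1.238·184.6 + 0.16·5.49) / 1.398 = 164.1 mg/L.

164 mg/L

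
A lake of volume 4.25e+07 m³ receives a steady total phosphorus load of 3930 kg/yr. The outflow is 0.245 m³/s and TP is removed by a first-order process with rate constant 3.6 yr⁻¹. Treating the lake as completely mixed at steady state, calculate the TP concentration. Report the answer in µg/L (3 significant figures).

24.5 µg/L

Outflow Q = 0.245 m³/s × 3.156e+07 s/yr = 7.732e+06 m³/yr.
Steady-state CSTR mass balance: W = Q·C + k·V·C, so C = W/(Q + kV).
Q + kV = 7.732e+06 + 3.6·4.25e+07 = 1.607e+08 m³/yr.
C = 3930/1.607e+08 = 2.445e-05 kg/m³ = 0.02445 mg/L = 24.45 µg/L.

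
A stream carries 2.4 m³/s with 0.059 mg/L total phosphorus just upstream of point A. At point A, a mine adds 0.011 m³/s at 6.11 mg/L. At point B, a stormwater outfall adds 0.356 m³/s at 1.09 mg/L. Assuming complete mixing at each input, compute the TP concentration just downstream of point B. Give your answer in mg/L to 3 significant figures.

After input A: C = (2.4·0.059 + 0.011·6.11) / 2.411 = 0.08661 mg/L.
After input B: C = (2.411·0.08661 + 0.356·1.09) / 2.767 = 0.2157 mg/L.

0.216 mg/L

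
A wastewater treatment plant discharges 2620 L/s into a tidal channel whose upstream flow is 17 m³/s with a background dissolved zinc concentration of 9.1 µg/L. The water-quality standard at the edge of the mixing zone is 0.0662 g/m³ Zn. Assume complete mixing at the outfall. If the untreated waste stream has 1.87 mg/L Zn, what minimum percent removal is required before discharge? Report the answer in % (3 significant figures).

76.6 %

2620 L/s = 2.62 m³/s.
9.1 µg/L = 0.0091 mg/L.
Mass balance: 0.0662·19.62 = 2.62·Cₑ + 17·0.0091.
Cₑ = (1.299 − 0.1547) / 2.62 = 0.4367 mg/L.
Required removal = 1 − 0.4367/1.87 = 76.65 %.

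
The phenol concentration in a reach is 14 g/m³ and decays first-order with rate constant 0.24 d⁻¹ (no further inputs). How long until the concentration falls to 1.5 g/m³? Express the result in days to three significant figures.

9.31 d

t = ln(C₀/C)/k = ln(14/1.5)/0.24 = 2.234/0.24 = 9.307 d.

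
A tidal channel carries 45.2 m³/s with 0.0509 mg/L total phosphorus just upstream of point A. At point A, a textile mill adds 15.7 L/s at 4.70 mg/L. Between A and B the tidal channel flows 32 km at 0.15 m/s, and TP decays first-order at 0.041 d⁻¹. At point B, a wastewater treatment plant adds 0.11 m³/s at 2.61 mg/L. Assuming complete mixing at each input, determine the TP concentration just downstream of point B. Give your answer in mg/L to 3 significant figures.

0.0537 mg/L

15.7 L/s = 0.0157 m³/s.
After input A: C = (45.2·0.0509 + 0.0157·4.7) / 45.22 = 0.05251 mg/L.
Over the 32 km reach to input B (t = 2.133e+05 s = 2.469 d), decay gives C = 0.05251·exp(−0.041·2.469) = 0.04746 mg/L.
After input B: C = (45.22·0.04746 + 0.11·2.61) / 45.33 = 0.05368 mg/L.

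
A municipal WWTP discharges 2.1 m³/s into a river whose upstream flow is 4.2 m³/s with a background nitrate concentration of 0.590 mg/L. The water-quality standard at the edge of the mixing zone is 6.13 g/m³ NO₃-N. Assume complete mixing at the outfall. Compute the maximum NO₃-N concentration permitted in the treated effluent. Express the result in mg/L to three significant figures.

17.2 mg/L

Mass balance: 6.13·6.3 = 2.1·Cₑ + 4.2·0.59.
Cₑ = (38.62 − 2.478) / 2.1 = 17.21 mg/L.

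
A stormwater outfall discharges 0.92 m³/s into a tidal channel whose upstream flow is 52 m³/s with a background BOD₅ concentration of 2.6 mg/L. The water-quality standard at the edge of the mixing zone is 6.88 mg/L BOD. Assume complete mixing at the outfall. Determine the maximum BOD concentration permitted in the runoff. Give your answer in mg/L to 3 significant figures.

249 mg/L

Mass balance: 6.88·52.92 = 0.92·Cₑ + 52·2.6.
Cₑ = (364.1 − 135.2) / 0.92 = 248.8 mg/L.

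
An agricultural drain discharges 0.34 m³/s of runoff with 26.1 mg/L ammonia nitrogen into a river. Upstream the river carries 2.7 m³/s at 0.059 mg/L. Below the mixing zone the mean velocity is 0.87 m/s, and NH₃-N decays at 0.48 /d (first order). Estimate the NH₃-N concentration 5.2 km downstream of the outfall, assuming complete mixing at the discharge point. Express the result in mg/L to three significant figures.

After complete mixing, C₀ = (0.34·26.1 + 2.7·0.059) / 3.04 = 2.971 mg/L.
Travel time t = 5200 m / 0.87 m/s = 5977 s = 0.06918 d.
C = 2.971·exp(−0.48·0.06918) = 2.971·0.9673 = 2.874 mg/L.

2.87 mg/L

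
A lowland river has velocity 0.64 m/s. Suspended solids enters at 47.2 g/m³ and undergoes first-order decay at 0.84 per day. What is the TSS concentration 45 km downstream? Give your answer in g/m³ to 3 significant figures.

Travel time t = 45 km / 0.64 m/s = 4.5e+04/0.64 = 7.031e+04 s = 0.8138 d.
First-order decay: C = 47.2·exp(−0.84·0.8138) = 47.2·0.5048 = 23.83 g/m³.

23.8 g/m³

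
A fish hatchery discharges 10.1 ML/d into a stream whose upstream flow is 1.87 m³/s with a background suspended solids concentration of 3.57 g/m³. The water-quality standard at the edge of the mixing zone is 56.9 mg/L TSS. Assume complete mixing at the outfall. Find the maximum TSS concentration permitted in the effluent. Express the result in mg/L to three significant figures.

10.1 ML/d = 0.1169 m³/s.
Mass balance: 56.9·1.987 = 0.1169·Cₑ + 1.87·3.57.
Cₑ = (113.1 − 6.676) / 0.1169 = 910 mg/L.

910 mg/L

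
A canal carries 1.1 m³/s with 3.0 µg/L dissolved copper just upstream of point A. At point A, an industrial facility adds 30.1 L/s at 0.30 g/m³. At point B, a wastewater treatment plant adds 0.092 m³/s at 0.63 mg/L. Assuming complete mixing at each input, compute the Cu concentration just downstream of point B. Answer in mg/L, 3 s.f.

0.0575 mg/L

3.0 µg/L = 0.003 mg/L.
30.1 L/s = 0.0301 m³/s.
After input A: C = (1.1·0.003 + 0.0301·0.3) / 1.13 = 0.01091 mg/L.
After input B: C = (1.13·0.01091 + 0.092·0.63) / 1.222 = 0.05752 mg/L.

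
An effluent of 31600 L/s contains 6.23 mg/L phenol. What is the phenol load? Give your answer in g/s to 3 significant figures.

31600 L/s = 31.6 m³/s.
Mass flux = Q·C = 31.6 m³/s × 6.23 g/m³ = 196.9 g/s.

197 g/s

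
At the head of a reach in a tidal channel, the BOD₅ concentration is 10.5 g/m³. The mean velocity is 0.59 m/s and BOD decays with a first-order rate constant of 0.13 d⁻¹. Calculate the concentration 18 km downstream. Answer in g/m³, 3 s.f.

10.0 g/m³

Travel time t = 18 km / 0.59 m/s = 1.8e+04/0.59 = 3.051e+04 s = 0.3531 d.
First-order decay: C = 10.5·exp(−0.13·0.3531) = 10.5·0.9551 = 10.03 g/m³.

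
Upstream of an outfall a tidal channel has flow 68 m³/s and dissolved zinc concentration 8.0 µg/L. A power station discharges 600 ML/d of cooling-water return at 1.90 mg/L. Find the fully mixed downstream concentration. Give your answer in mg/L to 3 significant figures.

0.183 mg/L

600 ML/d = 6.944 m³/s.
8.0 µg/L = 0.008 mg/L.
By mass balance at complete mixing, C = (6.944·1.9 + 68·0.008) / (6.944 + 68) = 13.74/74.94 = 0.1833 mg/L.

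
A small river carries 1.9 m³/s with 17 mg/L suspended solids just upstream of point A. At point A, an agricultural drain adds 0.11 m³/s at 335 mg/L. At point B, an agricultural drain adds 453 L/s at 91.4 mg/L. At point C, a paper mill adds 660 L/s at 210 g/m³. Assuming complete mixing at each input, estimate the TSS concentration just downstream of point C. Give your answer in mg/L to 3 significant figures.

79.8 mg/L

After input A: C = (1.9·17 + 0.11·335) / 2.01 = 34.4 mg/L.
453 L/s = 0.453 m³/s.
After input B: C = (2.01·34.4 + 0.453·91.4) / 2.463 = 44.89 mg/L.
660 L/s = 0.66 m³/s.
After input C: C = (2.463·44.89 + 0.66·210) / 3.123 = 79.78 mg/L.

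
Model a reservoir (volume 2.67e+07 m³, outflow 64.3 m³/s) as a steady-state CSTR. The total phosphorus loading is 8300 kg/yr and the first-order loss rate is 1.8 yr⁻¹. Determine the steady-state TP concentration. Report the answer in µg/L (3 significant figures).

Outflow Q = 64.3 m³/s × 3.156e+07 s/yr = 2.029e+09 m³/yr.
Steady-state CSTR mass balance: W = Q·C + k·V·C, so C = W/(Q + kV).
Q + kV = 2.029e+09 + 1.8·2.67e+07 = 2.077e+09 m³/yr.
C = 8300/2.077e+09 = 3.996e-06 kg/m³ = 0.003996 mg/L = 3.996 µg/L.

4.00 µg/L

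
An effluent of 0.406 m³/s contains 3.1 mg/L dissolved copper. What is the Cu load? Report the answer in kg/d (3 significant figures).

109 kg/d

Mass flux = Q·C = 0.406 m³/s × 3.1 g/m³ = 1.259 g/s.
= 1.259 g/s × 86.4 = 108.7 kg/d.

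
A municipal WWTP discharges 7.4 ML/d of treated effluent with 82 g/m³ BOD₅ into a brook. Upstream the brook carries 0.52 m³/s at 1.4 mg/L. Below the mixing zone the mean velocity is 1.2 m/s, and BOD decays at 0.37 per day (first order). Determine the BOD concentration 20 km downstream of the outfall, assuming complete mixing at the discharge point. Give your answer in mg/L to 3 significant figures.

11.9 mg/L

7.4 ML/d = 0.08565 m³/s.
After complete mixing, C₀ = (0.08565·82 + 0.52·1.4) / 0.6056 = 12.8 mg/L.
Travel time t = 2e+04 m / 1.2 m/s = 1.667e+04 s = 0.1929 d.
C = 12.8·exp(−0.37·0.1929) = 12.8·0.9311 = 11.92 mg/L.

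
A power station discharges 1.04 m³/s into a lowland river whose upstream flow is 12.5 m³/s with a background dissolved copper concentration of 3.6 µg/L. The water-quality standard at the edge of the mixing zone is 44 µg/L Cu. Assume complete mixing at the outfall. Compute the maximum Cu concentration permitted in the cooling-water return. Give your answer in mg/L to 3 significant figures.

3.6 µg/L = 0.0036 mg/L.
44 µg/L = 0.044 mg/L.
Mass balance: 0.044·13.54 = 1.04·Cₑ + 12.5·0.0036.
Cₑ = (0.5958 − 0.045) / 1.04 = 0.5296 mg/L.

0.530 mg/L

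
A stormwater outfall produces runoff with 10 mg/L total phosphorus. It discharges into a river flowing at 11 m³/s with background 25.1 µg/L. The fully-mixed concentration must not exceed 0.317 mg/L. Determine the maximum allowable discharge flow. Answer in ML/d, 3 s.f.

28.7 ML/d

25.1 µg/L = 0.0251 mg/L.
Mass balance at complete mixing: C_std·(Q_w + Q_r) = Q_w·C_e + Q_r·C_b.
Rearranging, Q_w = Q_r·(C_std − C_b)/(C_e − C_std) = 11·(0.317 − 0.0251) / (10 − 0.317) = 0.3316 m³/s.
= 28.65 ML/d.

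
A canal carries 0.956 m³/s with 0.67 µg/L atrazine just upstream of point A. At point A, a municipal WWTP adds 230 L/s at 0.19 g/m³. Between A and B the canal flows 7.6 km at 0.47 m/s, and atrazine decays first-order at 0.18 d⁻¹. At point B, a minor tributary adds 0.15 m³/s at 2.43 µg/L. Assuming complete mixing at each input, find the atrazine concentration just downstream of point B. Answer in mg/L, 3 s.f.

0.0324 mg/L

0.67 µg/L = 0.00067 mg/L.
230 L/s = 0.23 m³/s.
After input A: C = (0.956·0.00067 + 0.23·0.19) / 1.186 = 0.03739 mg/L.
Over the 7.6 km reach to input B (t = 1.617e+04 s = 0.1872 d), decay gives C = 0.03739·exp(−0.18·0.1872) = 0.03615 mg/L.
2.43 µg/L = 0.00243 mg/L.
After input B: C = (1.186·0.03615 + 0.15·0.00243) / 1.336 = 0.03236 mg/L.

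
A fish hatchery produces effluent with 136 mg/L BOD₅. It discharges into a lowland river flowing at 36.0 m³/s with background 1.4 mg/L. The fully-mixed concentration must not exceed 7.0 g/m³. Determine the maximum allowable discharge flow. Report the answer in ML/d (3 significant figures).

Mass balance at complete mixing: C_std·(Q_w + Q_r) = Q_w·C_e + Q_r·C_b.
Rearranging, Q_w = Q_r·(C_std − C_b)/(C_e − C_std) = 36.0·(7 − 1.4) / (136 − 7) = 1.563 m³/s.
= 135 ML/d.

135 ML/d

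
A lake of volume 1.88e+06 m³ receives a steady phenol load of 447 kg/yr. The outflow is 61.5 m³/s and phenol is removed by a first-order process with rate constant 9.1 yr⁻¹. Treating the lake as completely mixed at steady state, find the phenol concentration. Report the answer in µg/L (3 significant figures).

0.228 µg/L

Outflow Q = 61.5 m³/s × 3.156e+07 s/yr = 1.941e+09 m³/yr.
Steady-state CSTR mass balance: W = Q·C + k·V·C, so C = W/(Q + kV).
Q + kV = 1.941e+09 + 9.1·1.88e+06 = 1.958e+09 m³/yr.
C = 447/1.958e+09 = 2.283e-07 kg/m³ = 0.0002283 mg/L = 0.2283 µg/L.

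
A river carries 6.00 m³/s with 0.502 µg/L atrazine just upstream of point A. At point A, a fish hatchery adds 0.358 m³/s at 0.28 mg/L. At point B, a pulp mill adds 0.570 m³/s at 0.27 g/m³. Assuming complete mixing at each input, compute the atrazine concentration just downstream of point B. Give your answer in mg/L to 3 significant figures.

0.0371 mg/L

0.502 µg/L = 0.000502 mg/L.
After input A: C = (6·0.000502 + 0.358·0.28) / 6.358 = 0.01624 mg/L.
After input B: C = (6.358·0.01624 + 0.57·0.27) / 6.928 = 0.03712 mg/L.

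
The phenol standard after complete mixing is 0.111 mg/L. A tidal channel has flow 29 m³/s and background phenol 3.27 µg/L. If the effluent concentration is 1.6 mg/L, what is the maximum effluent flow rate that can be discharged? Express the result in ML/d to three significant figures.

3.27 µg/L = 0.00327 mg/L.
Mass balance at complete mixing: C_std·(Q_w + Q_r) = Q_w·C_e + Q_r·C_b.
Rearranging, Q_w = Q_r·(C_std − C_b)/(C_e − C_std) = 29·(0.111 − 0.00327) / (1.6 − 0.111) = 2.098 m³/s.
= 181.3 ML/d.

181 ML/d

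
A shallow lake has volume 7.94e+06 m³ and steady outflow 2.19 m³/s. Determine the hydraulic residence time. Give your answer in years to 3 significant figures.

Q = 2.19 m³/s × 3.156e+07 s/yr = 6.911e+07 m³/yr.
Hydraulic residence time τ = V/Q = 7.94e+06/6.911e+07 = 0.1149 yr.

0.115 yr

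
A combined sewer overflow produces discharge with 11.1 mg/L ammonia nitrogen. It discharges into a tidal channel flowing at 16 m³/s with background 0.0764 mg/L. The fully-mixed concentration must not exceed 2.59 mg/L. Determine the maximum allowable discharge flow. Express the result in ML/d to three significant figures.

Mass balance at complete mixing: C_std·(Q_w + Q_r) = Q_w·C_e + Q_r·C_b.
Rearranging, Q_w = Q_r·(C_std − C_b)/(C_e − C_std) = 16·(2.59 − 0.0764) / (11.1 − 2.59) = 4.726 m³/s.
= 408.3 ML/d.

408 ML/d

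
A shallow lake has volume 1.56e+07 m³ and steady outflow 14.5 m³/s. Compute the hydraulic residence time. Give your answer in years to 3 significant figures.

0.0341 yr

Q = 14.5 m³/s × 3.156e+07 s/yr = 4.576e+08 m³/yr.
Hydraulic residence time τ = V/Q = 1.56e+07/4.576e+08 = 0.03409 yr.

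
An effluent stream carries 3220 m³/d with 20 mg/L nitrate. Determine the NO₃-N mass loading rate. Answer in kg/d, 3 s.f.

3220 m³/d = 0.03727 m³/s.
Mass flux = Q·C = 0.03727 m³/s × 20 g/m³ = 0.7454 g/s.
= 0.7454 g/s × 86.4 = 64.4 kg/d.

64.4 kg/d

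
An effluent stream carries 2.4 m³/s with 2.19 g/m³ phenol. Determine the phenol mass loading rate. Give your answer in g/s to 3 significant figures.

Mass flux = Q·C = 2.4 m³/s × 2.19 g/m³ = 5.256 g/s.

5.26 g/s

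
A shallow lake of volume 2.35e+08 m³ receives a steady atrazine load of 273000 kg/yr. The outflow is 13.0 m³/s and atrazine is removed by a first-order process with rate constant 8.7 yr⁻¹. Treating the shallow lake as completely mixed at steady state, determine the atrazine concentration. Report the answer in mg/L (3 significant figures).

0.111 mg/L

Outflow Q = 13.0 m³/s × 3.156e+07 s/yr = 4.102e+08 m³/yr.
Steady-state CSTR mass balance: W = Q·C + k·V·C, so C = W/(Q + kV).
Q + kV = 4.102e+08 + 8.7·2.35e+08 = 2.455e+09 m³/yr.
C = 273000/2.455e+09 = 0.0001112 kg/m³ = 0.1112 mg/L.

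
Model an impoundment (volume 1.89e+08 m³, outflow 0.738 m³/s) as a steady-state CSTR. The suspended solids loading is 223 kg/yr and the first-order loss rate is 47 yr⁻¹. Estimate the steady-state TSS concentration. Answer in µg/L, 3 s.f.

Outflow Q = 0.738 m³/s × 3.156e+07 s/yr = 2.329e+07 m³/yr.
Steady-state CSTR mass balance: W = Q·C + k·V·C, so C = W/(Q + kV).
Q + kV = 2.329e+07 + 47·1.89e+08 = 8.906e+09 m³/yr.
C = 223/8.906e+09 = 2.504e-08 kg/m³ = 2.504e-05 mg/L = 0.02504 µg/L.

0.0250 µg/L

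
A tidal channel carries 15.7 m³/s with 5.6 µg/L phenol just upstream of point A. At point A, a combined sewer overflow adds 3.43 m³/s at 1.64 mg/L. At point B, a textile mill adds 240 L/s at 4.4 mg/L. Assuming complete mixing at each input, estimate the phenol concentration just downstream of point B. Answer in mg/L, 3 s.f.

0.349 mg/L

5.6 µg/L = 0.0056 mg/L.
After input A: C = (15.7·0.0056 + 3.43·1.64) / 19.13 = 0.2986 mg/L.
240 L/s = 0.24 m³/s.
After input B: C = (19.13·0.2986 + 0.24·4.4) / 19.37 = 0.3495 mg/L.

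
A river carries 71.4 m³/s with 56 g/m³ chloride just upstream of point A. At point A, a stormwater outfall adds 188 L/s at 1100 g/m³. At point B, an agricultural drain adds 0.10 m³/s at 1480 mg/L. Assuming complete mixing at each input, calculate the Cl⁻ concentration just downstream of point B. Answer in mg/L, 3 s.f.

188 L/s = 0.188 m³/s.
After input A: C = (71.4·56 + 0.188·1100) / 71.59 = 58.74 mg/L.
After input B: C = (71.59·58.74 + 0.1·1480) / 71.69 = 60.72 mg/L.

60.7 mg/L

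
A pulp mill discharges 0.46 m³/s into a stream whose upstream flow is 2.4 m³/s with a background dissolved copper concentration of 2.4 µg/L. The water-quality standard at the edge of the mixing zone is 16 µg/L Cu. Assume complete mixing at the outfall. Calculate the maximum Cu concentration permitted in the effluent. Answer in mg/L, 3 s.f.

0.0870 mg/L

2.4 µg/L = 0.0024 mg/L.
16 µg/L = 0.016 mg/L.
Mass balance: 0.016·2.86 = 0.46·Cₑ + 2.4·0.0024.
Cₑ = (0.04576 − 0.00576) / 0.46 = 0.08696 mg/L.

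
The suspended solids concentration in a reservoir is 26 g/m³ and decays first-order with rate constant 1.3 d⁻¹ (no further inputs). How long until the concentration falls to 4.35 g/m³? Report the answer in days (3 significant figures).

1.38 d

t = ln(C₀/C)/k = ln(26/4.35)/1.3 = 1.788/1.3 = 1.375 d.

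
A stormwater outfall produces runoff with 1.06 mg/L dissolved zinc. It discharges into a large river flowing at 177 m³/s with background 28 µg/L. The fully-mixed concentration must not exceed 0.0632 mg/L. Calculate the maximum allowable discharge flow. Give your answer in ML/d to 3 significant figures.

28 µg/L = 0.028 mg/L.
Mass balance at complete mixing: C_std·(Q_w + Q_r) = Q_w·C_e + Q_r·C_b.
Rearranging, Q_w = Q_r·(C_std − C_b)/(C_e − C_std) = 177·(0.0632 − 0.028) / (1.06 − 0.0632) = 6.25 m³/s.
= 540 ML/d.

540 ML/d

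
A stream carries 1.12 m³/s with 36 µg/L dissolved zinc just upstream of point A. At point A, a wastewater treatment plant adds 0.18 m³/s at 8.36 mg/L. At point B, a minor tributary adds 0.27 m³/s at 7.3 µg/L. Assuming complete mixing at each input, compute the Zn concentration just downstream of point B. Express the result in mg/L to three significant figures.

36 µg/L = 0.036 mg/L.
After input A: C = (1.12·0.036 + 0.18·8.36) / 1.3 = 1.189 mg/L.
7.3 µg/L = 0.0073 mg/L.
After input B: C = (1.3·1.189 + 0.27·0.0073) / 1.57 = 0.9854 mg/L.

0.985 mg/L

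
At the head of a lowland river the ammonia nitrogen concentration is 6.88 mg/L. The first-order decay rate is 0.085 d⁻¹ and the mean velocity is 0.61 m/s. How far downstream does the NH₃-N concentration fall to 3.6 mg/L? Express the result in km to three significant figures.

From C = C₀·e^(−kt), t = ln(C₀/C)/k = ln(6.88/3.6)/0.085 = 0.6477/0.085 = 7.62 d.
Distance = v·t = 0.61 m/s × 6.584e+05 s = 4.016e+05 m = 401.6 km.

402 km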